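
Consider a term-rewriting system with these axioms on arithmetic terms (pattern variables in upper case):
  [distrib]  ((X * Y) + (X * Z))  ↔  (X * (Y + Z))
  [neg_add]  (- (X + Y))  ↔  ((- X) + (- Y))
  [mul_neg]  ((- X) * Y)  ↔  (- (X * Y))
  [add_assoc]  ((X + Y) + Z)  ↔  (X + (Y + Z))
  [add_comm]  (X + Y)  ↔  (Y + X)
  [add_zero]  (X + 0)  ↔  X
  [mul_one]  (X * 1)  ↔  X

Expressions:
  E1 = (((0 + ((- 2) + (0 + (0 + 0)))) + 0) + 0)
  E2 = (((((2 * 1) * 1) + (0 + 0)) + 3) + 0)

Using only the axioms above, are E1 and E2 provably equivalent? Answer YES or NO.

Every axiom is a valid identity, so a rewrite proof would force E1 and E2 to agree under every assignment.
At the empty assignment (no variables occur): E1 = -2 but E2 = 5; they differ, so no derivation exists.

NO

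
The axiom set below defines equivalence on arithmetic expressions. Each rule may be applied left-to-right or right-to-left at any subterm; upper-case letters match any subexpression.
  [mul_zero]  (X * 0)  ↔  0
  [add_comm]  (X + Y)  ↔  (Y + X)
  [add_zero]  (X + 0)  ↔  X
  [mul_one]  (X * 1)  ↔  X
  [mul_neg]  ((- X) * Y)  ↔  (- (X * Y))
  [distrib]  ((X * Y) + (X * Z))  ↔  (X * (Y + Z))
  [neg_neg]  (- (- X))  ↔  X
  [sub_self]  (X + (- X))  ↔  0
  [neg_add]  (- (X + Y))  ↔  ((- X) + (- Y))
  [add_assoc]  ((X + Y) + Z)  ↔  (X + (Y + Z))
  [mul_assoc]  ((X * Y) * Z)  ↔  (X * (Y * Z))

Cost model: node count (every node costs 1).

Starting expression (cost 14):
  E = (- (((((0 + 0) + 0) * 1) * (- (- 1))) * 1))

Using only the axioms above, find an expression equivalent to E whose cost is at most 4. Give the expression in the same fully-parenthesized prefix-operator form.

(1) (((0 + 0) + 0) * 1)  =[mul_one →]=  ((0 + 0) + 0)    ⊢ (- ((((0 + 0) + 0) * (- (- 1))) * 1))
(2) (- (- 1))  =[neg_neg →]=  1    ⊢ (- ((((0 + 0) + 0) * 1) * 1))
(3) ((0 + 0) + 0)  =[add_zero →]=  (0 + 0)    ⊢ (- (((0 + 0) * 1) * 1))
(4) (((0 + 0) * 1) * 1)  =[mul_assoc →]=  ((0 + 0) * (1 * 1))    ⊢ (- ((0 + 0) * (1 * 1)))
(5) (1 * 1)  =[mul_one →]=  1    ⊢ (- ((0 + 0) * 1))
(6) ((0 + 0) * 1)  =[mul_one →]=  (0 + 0)    ⊢ cost 4, within 4

(- (0 + 0))   [cost 4]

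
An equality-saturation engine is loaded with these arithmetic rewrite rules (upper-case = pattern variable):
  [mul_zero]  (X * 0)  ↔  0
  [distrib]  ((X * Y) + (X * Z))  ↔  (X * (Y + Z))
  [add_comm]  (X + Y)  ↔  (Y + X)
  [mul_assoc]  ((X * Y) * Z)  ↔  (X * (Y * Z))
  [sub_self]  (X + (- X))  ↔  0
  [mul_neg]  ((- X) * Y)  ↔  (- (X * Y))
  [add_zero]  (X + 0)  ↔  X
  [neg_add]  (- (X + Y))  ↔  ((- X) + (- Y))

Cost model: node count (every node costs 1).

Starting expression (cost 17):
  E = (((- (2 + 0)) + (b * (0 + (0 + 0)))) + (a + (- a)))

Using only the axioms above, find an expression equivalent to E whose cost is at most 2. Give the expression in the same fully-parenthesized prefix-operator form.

(- 2)   [cost 2]

(1) (0 + 0)  =[add_zero →]=  0    ⊢ (((- (2 + 0)) + (b * (0 + 0))) + (a + (- a)))
(2) (2 + 0)  =[add_zero →]=  2    ⊢ (((- 2) + (b * (0 + 0))) + (a + (- a)))
(3) (a + (- a))  =[sub_self →]=  0    ⊢ (((- 2) + (b * (0 + 0))) + 0)
(4) (0 + 0)  =[add_zero →]=  0    ⊢ (((- 2) + (b * 0)) + 0)
(5) (b * 0)  =[mul_zero →]=  0    ⊢ (((- 2) + 0) + 0)
(6) ((- 2) + 0)  =[add_zero →]=  (- 2)    ⊢ ((- 2) + 0)
(7) ((- 2) + 0)  =[add_zero →]=  (- 2)    ⊢ cost 2, within 2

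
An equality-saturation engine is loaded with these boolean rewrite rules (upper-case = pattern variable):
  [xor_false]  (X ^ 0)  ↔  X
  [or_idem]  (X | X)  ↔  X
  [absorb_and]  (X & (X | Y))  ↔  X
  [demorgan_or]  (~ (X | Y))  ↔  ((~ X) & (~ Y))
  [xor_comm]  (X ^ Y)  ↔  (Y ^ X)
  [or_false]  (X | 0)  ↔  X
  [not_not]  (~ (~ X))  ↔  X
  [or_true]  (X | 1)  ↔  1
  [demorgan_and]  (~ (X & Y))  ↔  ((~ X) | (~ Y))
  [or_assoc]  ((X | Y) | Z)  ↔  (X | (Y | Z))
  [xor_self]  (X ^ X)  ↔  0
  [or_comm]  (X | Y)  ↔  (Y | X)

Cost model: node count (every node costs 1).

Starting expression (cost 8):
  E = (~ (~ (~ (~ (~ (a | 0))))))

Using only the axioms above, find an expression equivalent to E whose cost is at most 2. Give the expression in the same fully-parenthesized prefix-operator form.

(~ a)   [cost 2]

step 1: or_false (→) rewrites (a | 0) into a, now (~ (~ (~ (~ (~ a)))))
step 2: not_not (→) rewrites (~ (~ (~ (~ a)))) into (~ (~ a)), now (~ (~ (~ a)))
step 3: not_not (→) rewrites (~ (~ a)) into a, reaching cost 2 (bound 2)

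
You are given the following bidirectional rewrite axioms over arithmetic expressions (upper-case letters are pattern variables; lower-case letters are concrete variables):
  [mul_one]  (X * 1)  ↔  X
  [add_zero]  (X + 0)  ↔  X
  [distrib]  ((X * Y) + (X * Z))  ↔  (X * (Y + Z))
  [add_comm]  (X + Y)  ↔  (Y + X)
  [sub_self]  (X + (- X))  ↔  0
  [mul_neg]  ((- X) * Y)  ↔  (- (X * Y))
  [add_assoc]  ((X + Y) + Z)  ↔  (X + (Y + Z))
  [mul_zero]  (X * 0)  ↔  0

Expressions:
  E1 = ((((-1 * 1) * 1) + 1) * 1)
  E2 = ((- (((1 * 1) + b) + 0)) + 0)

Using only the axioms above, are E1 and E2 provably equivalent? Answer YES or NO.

NO

All listed rules preserve value, hence provable equivalence implies equal values everywhere; look for a separating assignment.
b=0 gives E1 ↦ 0, E2 ↦ -1; values differ ⇒ not provably equivalent.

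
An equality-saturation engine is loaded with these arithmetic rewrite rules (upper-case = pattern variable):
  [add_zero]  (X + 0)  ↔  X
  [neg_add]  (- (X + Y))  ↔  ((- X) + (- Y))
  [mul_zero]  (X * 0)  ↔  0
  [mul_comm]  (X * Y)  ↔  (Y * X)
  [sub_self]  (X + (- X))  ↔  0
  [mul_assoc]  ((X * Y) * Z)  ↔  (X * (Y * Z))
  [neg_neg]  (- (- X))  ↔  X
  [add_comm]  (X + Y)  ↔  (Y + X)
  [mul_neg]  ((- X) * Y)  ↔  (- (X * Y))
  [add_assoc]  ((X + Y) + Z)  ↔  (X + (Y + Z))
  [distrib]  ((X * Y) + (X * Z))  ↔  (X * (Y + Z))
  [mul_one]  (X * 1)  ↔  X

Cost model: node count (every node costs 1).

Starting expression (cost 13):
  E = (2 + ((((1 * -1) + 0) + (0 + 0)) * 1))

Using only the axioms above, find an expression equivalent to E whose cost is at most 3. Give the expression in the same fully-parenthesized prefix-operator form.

1. [add_zero →] ((1 * -1) + 0)  →  (1 * -1);  E = (2 + (((1 * -1) + (0 + 0)) * 1))
2. [mul_comm →] (1 * -1)  →  (-1 * 1);  E = (2 + (((-1 * 1) + (0 + 0)) * 1))
3. [mul_one →] (-1 * 1)  →  -1;  E = (2 + ((-1 + (0 + 0)) * 1))
4. [add_zero →] (0 + 0)  →  0;  E = (2 + ((-1 + 0) * 1))
5. [add_zero →] (-1 + 0)  →  -1;  E = (2 + (-1 * 1))
6. [mul_one →] (-1 * 1)  →  -1;  cost 3 ≤ 3, done

(2 + -1)   [cost 3]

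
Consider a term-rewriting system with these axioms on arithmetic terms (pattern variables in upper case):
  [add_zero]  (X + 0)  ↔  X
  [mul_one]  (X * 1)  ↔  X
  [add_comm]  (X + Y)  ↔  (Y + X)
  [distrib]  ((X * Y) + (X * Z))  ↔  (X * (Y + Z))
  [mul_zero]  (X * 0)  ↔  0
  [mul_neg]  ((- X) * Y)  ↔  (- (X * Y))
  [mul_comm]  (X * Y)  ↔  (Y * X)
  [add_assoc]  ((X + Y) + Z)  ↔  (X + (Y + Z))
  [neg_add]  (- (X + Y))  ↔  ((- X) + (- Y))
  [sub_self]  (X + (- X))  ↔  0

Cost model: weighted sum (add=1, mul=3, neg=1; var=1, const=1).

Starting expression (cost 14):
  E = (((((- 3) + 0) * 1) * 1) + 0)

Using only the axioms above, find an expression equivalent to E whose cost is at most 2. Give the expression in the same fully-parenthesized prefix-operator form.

(- 3)   [cost 2]

step 1: add_zero (→) rewrites ((- 3) + 0) into (- 3), now ((((- 3) * 1) * 1) + 0)
step 2: add_zero (→) rewrites ((((- 3) * 1) * 1) + 0) into (((- 3) * 1) * 1)
step 3: mul_one (→) rewrites (((- 3) * 1) * 1) into ((- 3) * 1)
step 4: mul_one (→) rewrites ((- 3) * 1) into (- 3), reaching cost 2 (bound 2)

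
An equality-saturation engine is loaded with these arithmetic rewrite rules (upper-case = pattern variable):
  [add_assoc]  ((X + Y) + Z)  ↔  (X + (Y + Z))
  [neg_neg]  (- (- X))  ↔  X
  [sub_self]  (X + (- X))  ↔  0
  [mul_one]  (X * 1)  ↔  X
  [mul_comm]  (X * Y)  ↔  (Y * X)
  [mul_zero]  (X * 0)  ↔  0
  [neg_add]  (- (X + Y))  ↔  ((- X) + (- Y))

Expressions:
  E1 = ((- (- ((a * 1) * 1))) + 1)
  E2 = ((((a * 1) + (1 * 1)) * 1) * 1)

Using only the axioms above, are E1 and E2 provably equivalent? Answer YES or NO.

(1) ((a * 1) * 1)  =[mul_one →]=  (a * 1)    ⊢ ((- (- (a * 1))) + 1)
(2) (a * 1)  =[mul_one →]=  a    ⊢ ((- (- a)) + 1)
(3) (- (- a))  =[neg_neg →]=  a    ⊢ (a + 1)
(4) 1  =[mul_one ←]=  (1 * 1)    ⊢ (a + (1 * 1))
(5) (a + (1 * 1))  =[mul_one ←]=  ((a + (1 * 1)) * 1)
(6) a  =[mul_one ←]=  (a * 1)    ⊢ (((a * 1) + (1 * 1)) * 1)
(7) ((a * 1) + (1 * 1))  =[mul_one ←]=  (((a * 1) + (1 * 1)) * 1)    ⊢ E2

YES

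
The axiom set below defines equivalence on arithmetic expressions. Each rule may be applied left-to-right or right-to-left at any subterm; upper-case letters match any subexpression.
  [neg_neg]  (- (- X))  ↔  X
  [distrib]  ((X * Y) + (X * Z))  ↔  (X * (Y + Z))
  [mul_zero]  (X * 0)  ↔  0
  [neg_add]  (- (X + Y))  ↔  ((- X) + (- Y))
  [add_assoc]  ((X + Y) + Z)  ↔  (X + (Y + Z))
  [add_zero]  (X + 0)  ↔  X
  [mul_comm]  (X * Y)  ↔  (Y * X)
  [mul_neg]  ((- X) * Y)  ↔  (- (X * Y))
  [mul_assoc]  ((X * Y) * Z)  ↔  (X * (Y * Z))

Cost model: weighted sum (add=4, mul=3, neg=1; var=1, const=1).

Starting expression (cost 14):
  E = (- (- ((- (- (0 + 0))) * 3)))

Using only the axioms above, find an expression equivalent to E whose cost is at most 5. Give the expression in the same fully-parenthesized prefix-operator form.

step 1: neg_neg (→) rewrites (- (- ((- (- (0 + 0))) * 3))) into ((- (- (0 + 0))) * 3)
step 2: neg_neg (→) rewrites (- (- (0 + 0))) into (0 + 0), now ((0 + 0) * 3)
step 3: add_zero (→) rewrites (0 + 0) into 0, reaching cost 5 (bound 5)

(0 * 3)   [cost 5]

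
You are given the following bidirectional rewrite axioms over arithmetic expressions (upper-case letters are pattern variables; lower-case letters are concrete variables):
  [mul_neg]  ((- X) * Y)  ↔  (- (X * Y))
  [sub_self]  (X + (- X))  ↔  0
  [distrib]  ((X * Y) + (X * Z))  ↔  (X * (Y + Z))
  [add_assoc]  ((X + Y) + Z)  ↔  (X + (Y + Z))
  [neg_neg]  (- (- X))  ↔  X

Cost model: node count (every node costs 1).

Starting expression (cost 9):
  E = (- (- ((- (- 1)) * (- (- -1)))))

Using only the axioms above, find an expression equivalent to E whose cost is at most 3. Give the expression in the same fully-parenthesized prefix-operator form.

1. [neg_neg →] (- (- ((- (- 1)) * (- (- -1)))))  →  ((- (- 1)) * (- (- -1)))
2. [neg_neg →] (- (- 1))  →  1;  E = (1 * (- (- -1)))
3. [neg_neg →] (- (- -1))  →  -1;  cost 3 ≤ 3, done

(1 * -1)   [cost 3]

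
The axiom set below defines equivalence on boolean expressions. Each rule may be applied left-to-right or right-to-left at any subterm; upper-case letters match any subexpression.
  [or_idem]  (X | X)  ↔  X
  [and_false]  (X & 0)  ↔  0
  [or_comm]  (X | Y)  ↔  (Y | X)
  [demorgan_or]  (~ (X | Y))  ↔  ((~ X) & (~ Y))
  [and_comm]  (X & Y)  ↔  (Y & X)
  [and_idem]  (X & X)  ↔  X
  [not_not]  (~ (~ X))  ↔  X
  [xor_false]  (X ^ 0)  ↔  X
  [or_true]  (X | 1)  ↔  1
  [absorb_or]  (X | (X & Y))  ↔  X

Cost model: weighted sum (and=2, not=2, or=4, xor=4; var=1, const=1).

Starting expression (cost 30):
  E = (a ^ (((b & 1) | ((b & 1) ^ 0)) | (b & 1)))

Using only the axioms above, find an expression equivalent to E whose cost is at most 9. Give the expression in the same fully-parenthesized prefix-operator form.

(a ^ (b & 1))   [cost 9]

step 1: xor_false (→) rewrites ((b & 1) ^ 0) into (b & 1), now (a ^ (((b & 1) | (b & 1)) | (b & 1)))
step 2: or_idem (→) rewrites ((b & 1) | (b & 1)) into (b & 1), now (a ^ ((b & 1) | (b & 1)))
step 3: or_idem (→) rewrites ((b & 1) | (b & 1)) into (b & 1), reaching cost 9 (bound 9)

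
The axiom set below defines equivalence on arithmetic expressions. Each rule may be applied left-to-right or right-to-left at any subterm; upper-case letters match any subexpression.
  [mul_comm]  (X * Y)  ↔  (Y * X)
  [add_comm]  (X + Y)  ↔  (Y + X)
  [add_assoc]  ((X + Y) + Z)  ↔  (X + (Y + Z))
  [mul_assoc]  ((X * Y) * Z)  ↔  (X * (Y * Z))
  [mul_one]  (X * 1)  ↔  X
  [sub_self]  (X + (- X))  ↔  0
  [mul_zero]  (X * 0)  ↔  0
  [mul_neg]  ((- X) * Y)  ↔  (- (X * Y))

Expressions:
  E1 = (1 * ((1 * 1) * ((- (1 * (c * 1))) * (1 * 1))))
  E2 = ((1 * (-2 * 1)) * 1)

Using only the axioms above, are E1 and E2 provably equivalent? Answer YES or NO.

All listed rules preserve value, hence provable equivalence implies equal values everywhere; look for a separating assignment.
c=0 gives E1 ↦ 0, E2 ↦ -2; values differ ⇒ not provably equivalent.

NO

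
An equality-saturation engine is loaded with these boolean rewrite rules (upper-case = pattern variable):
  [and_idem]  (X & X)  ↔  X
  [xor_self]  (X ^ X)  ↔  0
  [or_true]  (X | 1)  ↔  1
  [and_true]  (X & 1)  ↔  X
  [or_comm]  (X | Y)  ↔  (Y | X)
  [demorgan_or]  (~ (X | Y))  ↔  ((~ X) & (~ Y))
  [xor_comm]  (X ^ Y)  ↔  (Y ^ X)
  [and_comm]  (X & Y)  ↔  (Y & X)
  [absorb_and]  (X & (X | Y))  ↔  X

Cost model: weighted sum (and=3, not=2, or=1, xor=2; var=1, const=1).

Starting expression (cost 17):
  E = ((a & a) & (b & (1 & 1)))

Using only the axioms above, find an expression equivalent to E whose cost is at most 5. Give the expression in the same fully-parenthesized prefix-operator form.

step 1: and_idem (→) rewrites (a & a) into a, now (a & (b & (1 & 1)))
step 2: and_true (→) rewrites (1 & 1) into 1, now (a & (b & 1))
step 3: and_true (→) rewrites (b & 1) into b, reaching cost 5 (bound 5)

(a & b)   [cost 5]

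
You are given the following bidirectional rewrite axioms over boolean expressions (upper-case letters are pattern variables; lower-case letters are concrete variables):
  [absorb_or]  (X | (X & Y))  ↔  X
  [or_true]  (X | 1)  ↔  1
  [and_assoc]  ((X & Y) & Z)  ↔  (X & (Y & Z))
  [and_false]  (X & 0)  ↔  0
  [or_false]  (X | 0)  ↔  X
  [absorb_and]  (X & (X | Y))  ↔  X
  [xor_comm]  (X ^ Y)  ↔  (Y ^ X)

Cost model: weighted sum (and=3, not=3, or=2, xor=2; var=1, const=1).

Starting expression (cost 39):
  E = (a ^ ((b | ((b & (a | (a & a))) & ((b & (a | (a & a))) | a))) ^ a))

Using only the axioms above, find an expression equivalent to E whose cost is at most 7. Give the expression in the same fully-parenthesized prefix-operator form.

(a ^ (b ^ a))   [cost 7]

step 1: absorb_and (→) rewrites ((b & (a | (a & a))) & ((b & (a | (a & a))) | a)) into (b & (a | (a & a))), now (a ^ ((b | (b & (a | (a & a)))) ^ a))
step 2: absorb_or (→) rewrites (a | (a & a)) into a, now (a ^ ((b | (b & a)) ^ a))
step 3: absorb_or (→) rewrites (b | (b & a)) into b, reaching cost 7 (bound 7)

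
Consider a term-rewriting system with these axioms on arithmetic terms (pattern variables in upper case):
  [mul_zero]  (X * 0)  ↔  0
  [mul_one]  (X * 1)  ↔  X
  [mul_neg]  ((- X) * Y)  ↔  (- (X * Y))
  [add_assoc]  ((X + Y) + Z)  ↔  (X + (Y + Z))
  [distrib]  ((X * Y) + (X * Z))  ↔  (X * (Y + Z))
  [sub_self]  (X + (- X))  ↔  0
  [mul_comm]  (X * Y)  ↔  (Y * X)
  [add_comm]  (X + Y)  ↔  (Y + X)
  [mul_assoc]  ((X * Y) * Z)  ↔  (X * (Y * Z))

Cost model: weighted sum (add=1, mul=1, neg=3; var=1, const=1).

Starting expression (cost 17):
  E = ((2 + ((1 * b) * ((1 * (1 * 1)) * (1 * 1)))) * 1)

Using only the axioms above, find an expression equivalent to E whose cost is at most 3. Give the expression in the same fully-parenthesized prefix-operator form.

(2 + b)   [cost 3]

(1) (1 * 1)  =[mul_one →]=  1    ⊢ ((2 + ((1 * b) * ((1 * 1) * (1 * 1)))) * 1)
(2) (1 * 1)  =[mul_one →]=  1    ⊢ ((2 + ((1 * b) * ((1 * 1) * 1))) * 1)
(3) ((1 * 1) * 1)  =[mul_one →]=  (1 * 1)    ⊢ ((2 + ((1 * b) * (1 * 1))) * 1)
(4) (1 * 1)  =[mul_one →]=  1    ⊢ ((2 + ((1 * b) * 1)) * 1)
(5) (1 * b)  =[mul_comm →]=  (b * 1)    ⊢ ((2 + ((b * 1) * 1)) * 1)
(6) ((b * 1) * 1)  =[mul_one →]=  (b * 1)    ⊢ ((2 + (b * 1)) * 1)
(7) (b * 1)  =[mul_one →]=  b    ⊢ ((2 + b) * 1)
(8) ((2 + b) * 1)  =[mul_one →]=  (2 + b)    ⊢ cost 3, within 3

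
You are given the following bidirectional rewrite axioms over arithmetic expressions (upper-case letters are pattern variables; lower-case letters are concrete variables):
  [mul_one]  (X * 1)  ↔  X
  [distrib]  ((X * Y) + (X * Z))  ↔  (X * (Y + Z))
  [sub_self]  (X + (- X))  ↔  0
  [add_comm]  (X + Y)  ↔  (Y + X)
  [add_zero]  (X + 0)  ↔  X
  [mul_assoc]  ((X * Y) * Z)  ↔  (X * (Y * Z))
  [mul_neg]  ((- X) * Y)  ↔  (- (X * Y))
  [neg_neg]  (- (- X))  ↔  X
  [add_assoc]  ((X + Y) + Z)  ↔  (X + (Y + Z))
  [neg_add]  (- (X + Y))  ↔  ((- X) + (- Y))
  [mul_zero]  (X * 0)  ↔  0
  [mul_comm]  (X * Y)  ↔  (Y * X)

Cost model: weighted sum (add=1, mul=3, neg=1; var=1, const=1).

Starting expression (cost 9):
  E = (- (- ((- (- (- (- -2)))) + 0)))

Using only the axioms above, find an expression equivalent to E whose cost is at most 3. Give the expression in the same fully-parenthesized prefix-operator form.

(- (- -2))   [cost 3]

(1) ((- (- (- (- -2)))) + 0)  =[add_zero →]=  (- (- (- (- -2))))    ⊢ (- (- (- (- (- (- -2))))))
(2) (- (- -2))  =[neg_neg →]=  -2    ⊢ (- (- (- (- -2))))
(3) (- (- -2))  =[neg_neg →]=  -2    ⊢ cost 3, within 3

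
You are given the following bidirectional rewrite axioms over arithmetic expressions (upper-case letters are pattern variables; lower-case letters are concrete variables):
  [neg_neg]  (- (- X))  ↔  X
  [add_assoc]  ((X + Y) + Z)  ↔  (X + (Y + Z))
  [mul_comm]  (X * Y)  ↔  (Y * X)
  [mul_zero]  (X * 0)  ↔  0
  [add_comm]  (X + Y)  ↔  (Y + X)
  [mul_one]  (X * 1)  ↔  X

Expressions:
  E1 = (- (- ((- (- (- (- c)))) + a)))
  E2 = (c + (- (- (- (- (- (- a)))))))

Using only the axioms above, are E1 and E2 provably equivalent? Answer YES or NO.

YES

1. [neg_neg →] (- (- (- c)))  →  (- c);  E1 = (- (- ((- (- c)) + a)))
2. [neg_neg →] (- (- ((- (- c)) + a)))  →  ((- (- c)) + a)
3. [neg_neg →] (- (- c))  →  c;  E1 = (c + a)
4. [neg_neg ←] a  →  (- (- a));  E1 = (c + (- (- a)))
5. [neg_neg ←] (- (- a))  →  (- (- (- (- a))));  E1 = (c + (- (- (- (- a)))))
6. [neg_neg ←] (- a)  →  (- (- (- a)));  this is E2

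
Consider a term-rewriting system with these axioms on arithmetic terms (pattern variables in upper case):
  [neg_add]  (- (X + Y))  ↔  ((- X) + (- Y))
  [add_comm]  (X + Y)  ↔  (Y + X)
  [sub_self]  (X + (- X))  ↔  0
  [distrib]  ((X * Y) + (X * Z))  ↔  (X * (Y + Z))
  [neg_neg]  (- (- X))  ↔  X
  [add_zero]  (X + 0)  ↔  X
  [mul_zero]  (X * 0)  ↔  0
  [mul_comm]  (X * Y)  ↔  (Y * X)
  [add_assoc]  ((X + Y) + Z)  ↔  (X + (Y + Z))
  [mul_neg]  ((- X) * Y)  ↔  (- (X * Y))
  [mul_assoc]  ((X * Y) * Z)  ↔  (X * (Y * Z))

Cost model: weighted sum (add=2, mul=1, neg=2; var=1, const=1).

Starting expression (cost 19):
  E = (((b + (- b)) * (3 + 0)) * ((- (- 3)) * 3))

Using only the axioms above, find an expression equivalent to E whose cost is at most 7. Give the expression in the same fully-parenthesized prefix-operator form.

(1) (b + (- b))  =[sub_self →]=  0    ⊢ ((0 * (3 + 0)) * ((- (- 3)) * 3))
(2) (- (- 3))  =[neg_neg →]=  3    ⊢ ((0 * (3 + 0)) * (3 * 3))
(3) (3 + 0)  =[add_zero →]=  3    ⊢ cost 7, within 7

((0 * 3) * (3 * 3))   [cost 7]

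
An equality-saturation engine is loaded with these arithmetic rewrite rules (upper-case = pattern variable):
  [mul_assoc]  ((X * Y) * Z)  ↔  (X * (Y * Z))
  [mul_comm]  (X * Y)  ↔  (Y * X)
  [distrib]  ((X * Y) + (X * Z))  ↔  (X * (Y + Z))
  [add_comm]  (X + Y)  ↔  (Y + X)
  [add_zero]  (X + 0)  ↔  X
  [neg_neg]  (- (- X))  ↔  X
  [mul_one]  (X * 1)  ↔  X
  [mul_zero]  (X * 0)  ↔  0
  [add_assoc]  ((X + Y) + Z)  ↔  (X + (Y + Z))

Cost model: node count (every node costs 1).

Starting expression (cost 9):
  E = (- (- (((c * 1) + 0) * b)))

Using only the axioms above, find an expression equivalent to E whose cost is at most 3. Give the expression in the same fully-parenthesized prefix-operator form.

(c * b)   [cost 3]

step 1: mul_one (→) rewrites (c * 1) into c, now (- (- ((c + 0) * b)))
step 2: neg_neg (→) rewrites (- (- ((c + 0) * b))) into ((c + 0) * b)
step 3: add_zero (→) rewrites (c + 0) into c, reaching cost 3 (bound 3)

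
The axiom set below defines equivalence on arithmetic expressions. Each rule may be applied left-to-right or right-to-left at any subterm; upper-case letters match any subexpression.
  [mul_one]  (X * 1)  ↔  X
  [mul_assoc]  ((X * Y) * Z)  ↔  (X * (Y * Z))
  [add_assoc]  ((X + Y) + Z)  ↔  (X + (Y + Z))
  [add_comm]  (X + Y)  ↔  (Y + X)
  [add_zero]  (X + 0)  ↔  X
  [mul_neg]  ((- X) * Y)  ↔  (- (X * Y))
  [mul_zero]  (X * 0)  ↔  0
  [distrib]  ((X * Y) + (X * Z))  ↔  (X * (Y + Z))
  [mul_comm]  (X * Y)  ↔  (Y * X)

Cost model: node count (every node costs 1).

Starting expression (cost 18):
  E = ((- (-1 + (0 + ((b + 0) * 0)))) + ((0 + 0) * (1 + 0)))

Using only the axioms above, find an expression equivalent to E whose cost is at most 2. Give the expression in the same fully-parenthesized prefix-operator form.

(- -1)   [cost 2]

step 1: add_zero (→) rewrites (b + 0) into b, now ((- (-1 + (0 + (b * 0)))) + ((0 + 0) * (1 + 0)))
step 2: mul_zero (→) rewrites (b * 0) into 0, now ((- (-1 + (0 + 0))) + ((0 + 0) * (1 + 0)))
step 3: add_zero (→) rewrites (0 + 0) into 0, now ((- (-1 + (0 + 0))) + (0 * (1 + 0)))
step 4: add_zero (→) rewrites (1 + 0) into 1, now ((- (-1 + (0 + 0))) + (0 * 1))
step 5: add_zero (→) rewrites (0 + 0) into 0, now ((- (-1 + 0)) + (0 * 1))
step 6: add_zero (→) rewrites (-1 + 0) into -1, now ((- -1) + (0 * 1))
step 7: mul_one (→) rewrites (0 * 1) into 0, now ((- -1) + 0)
step 8: add_zero (→) rewrites ((- -1) + 0) into (- -1), reaching cost 2 (bound 2)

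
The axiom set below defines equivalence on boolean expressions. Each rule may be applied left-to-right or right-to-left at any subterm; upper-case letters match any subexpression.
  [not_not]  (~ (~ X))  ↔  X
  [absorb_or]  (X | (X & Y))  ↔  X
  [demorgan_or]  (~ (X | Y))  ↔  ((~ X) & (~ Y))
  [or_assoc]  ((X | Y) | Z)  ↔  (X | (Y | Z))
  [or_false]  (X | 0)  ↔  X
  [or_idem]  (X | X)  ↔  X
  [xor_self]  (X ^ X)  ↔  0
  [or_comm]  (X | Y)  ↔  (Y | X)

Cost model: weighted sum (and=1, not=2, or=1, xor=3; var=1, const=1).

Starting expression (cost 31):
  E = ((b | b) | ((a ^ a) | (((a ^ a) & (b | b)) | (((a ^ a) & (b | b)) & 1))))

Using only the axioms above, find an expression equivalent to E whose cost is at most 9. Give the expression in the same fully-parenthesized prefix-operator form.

((b | b) | (a ^ a))   [cost 9]

step 1: absorb_or (→) rewrites (((a ^ a) & (b | b)) | (((a ^ a) & (b | b)) & 1)) into ((a ^ a) & (b | b)), now ((b | b) | ((a ^ a) | ((a ^ a) & (b | b))))
step 2: or_idem (→) rewrites (b | b) into b, now ((b | b) | ((a ^ a) | ((a ^ a) & b)))
step 3: absorb_or (→) rewrites ((a ^ a) | ((a ^ a) & b)) into (a ^ a), reaching cost 9 (bound 9)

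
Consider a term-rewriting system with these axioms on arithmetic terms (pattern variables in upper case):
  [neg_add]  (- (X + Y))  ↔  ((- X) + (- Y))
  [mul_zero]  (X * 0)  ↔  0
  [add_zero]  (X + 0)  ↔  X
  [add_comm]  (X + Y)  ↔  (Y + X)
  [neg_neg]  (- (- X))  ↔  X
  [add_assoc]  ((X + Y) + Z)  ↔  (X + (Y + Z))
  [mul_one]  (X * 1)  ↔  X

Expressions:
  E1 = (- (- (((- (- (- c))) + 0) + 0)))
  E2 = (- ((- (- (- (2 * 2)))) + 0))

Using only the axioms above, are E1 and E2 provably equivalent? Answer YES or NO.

NO

All listed rules preserve value, hence provable equivalence implies equal values everywhere; look for a separating assignment.
c=0 gives E1 ↦ 0, E2 ↦ 4; values differ ⇒ not provably equivalent.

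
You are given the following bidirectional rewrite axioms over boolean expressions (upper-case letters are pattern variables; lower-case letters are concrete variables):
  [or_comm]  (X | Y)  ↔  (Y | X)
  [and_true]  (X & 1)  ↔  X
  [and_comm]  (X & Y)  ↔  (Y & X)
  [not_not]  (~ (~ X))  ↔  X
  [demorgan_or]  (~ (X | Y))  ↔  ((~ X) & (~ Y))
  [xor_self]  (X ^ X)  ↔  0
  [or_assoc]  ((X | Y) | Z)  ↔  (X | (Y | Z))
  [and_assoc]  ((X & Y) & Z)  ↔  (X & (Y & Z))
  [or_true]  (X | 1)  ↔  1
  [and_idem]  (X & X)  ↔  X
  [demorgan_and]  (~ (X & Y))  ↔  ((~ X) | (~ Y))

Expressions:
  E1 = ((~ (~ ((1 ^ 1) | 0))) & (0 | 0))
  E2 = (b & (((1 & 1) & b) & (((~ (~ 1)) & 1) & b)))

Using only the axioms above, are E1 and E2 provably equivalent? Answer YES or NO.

Every axiom is a valid identity, so a rewrite proof would force E1 and E2 to agree under every assignment.
At b=1: E1 = 0 but E2 = 1; they differ, so no derivation exists.

NO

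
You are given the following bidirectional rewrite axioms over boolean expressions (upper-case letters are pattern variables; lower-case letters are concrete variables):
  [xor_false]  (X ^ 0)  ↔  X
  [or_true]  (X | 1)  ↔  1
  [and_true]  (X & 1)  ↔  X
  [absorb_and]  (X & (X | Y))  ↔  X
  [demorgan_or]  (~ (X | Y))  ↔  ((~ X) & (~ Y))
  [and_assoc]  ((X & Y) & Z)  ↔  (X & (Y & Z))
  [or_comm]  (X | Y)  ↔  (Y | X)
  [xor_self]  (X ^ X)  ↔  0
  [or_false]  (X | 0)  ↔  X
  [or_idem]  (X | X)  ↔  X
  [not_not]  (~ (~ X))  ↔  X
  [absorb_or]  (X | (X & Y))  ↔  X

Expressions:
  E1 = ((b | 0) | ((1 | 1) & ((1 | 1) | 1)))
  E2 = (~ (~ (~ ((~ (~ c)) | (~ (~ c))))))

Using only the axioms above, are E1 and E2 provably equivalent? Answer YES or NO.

All listed rules preserve value, hence provable equivalence implies equal values everywhere; look for a separating assignment.
b=0, c=1 gives E1 ↦ 1, E2 ↦ 0; values differ ⇒ not provably equivalent.

NO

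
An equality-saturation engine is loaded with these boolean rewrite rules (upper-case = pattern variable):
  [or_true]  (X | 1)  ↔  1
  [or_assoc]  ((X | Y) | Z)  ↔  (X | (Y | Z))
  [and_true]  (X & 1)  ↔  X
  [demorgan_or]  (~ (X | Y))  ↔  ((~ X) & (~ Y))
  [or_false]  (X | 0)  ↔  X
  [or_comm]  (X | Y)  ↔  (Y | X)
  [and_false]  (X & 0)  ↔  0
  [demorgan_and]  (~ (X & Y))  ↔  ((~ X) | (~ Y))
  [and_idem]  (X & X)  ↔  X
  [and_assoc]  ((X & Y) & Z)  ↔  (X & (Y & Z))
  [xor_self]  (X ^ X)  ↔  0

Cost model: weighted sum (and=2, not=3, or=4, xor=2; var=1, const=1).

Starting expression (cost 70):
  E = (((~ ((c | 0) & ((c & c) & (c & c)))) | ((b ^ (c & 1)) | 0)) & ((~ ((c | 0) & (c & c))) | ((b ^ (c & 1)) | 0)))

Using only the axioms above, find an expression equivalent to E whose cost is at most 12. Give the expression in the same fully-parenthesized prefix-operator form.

1. [and_idem →] ((c & c) & (c & c))  →  (c & c);  E = (((~ ((c | 0) & (c & c))) | ((b ^ (c & 1)) | 0)) & ((~ ((c | 0) & (c & c))) | ((b ^ (c & 1)) | 0)))
2. [and_idem →] (((~ ((c | 0) & (c & c))) | ((b ^ (c & 1)) | 0)) & ((~ ((c | 0) & (c & c))) | ((b ^ (c & 1)) | 0)))  →  ((~ ((c | 0) & (c & c))) | ((b ^ (c & 1)) | 0))
3. [or_false →] (c | 0)  →  c;  E = ((~ (c & (c & c))) | ((b ^ (c & 1)) | 0))
4. [and_true →] (c & 1)  →  c;  E = ((~ (c & (c & c))) | ((b ^ c) | 0))
5. [or_false →] ((b ^ c) | 0)  →  (b ^ c);  E = ((~ (c & (c & c))) | (b ^ c))
6. [and_idem →] (c & c)  →  c;  E = ((~ (c & c)) | (b ^ c))
7. [and_idem →] (c & c)  →  c;  cost 12 ≤ 12, done

((~ c) | (b ^ c))   [cost 12]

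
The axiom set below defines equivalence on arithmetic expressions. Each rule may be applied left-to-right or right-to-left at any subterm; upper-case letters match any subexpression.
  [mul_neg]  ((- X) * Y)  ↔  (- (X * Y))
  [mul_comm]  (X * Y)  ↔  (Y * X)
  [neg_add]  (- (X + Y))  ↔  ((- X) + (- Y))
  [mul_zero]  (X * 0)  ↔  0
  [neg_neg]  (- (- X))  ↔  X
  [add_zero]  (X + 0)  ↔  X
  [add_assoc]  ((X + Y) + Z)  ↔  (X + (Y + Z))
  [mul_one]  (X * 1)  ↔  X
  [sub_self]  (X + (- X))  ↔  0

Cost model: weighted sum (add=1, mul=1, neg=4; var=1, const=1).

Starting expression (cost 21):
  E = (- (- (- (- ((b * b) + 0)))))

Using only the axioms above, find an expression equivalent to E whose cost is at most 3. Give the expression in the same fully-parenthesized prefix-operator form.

(b * b)   [cost 3]

step 1: neg_neg (→) rewrites (- (- (- (- ((b * b) + 0))))) into (- (- ((b * b) + 0)))
step 2: neg_neg (→) rewrites (- (- ((b * b) + 0))) into ((b * b) + 0)
step 3: add_zero (→) rewrites ((b * b) + 0) into (b * b), reaching cost 3 (bound 3)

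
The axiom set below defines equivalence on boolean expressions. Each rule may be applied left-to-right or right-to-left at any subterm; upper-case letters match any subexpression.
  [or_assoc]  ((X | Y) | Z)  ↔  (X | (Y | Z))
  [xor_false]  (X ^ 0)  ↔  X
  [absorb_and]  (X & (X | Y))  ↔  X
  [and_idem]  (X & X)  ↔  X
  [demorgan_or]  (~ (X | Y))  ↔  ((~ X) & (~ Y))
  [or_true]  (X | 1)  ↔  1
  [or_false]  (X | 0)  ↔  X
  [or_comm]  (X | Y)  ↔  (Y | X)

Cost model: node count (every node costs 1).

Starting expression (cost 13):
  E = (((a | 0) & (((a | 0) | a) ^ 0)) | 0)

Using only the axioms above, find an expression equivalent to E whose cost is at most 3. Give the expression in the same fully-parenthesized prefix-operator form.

(a | 0)   [cost 3]

(1) (((a | 0) & (((a | 0) | a) ^ 0)) | 0)  =[or_false →]=  ((a | 0) & (((a | 0) | a) ^ 0))
(2) (((a | 0) | a) ^ 0)  =[xor_false →]=  ((a | 0) | a)    ⊢ ((a | 0) & ((a | 0) | a))
(3) ((a | 0) & ((a | 0) | a))  =[absorb_and →]=  (a | 0)    ⊢ cost 3, within 3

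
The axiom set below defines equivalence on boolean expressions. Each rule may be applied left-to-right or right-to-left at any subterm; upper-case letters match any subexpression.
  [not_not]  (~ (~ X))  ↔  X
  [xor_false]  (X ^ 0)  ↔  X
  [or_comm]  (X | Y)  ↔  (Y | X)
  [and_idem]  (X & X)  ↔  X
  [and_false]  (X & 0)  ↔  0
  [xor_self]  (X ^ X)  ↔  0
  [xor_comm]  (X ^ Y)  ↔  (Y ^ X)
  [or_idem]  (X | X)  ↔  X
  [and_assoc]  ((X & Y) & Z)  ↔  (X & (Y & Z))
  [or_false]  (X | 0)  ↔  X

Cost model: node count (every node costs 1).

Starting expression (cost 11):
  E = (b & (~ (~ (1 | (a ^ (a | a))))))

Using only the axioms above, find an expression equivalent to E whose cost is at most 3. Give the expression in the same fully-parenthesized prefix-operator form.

(b & 1)   [cost 3]

(1) (~ (~ (1 | (a ^ (a | a)))))  =[not_not →]=  (1 | (a ^ (a | a)))    ⊢ (b & (1 | (a ^ (a | a))))
(2) (a | a)  =[or_idem →]=  a    ⊢ (b & (1 | (a ^ a)))
(3) (a ^ a)  =[xor_self →]=  0    ⊢ (b & (1 | 0))
(4) (1 | 0)  =[or_false →]=  1    ⊢ cost 3, within 3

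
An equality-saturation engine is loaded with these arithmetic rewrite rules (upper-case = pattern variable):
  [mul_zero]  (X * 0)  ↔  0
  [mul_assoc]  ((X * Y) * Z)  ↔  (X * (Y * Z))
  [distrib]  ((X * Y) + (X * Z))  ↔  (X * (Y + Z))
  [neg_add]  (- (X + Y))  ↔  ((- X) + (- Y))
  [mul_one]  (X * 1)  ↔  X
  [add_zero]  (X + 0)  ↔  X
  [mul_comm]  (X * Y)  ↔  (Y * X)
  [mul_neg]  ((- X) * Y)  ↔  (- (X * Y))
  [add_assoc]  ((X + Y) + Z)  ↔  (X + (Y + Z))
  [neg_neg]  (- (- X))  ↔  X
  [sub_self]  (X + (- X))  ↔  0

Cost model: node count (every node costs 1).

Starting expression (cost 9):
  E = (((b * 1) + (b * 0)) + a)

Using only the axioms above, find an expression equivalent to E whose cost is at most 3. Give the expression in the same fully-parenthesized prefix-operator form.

(1) ((b * 1) + (b * 0))  =[distrib →]=  (b * (1 + 0))    ⊢ ((b * (1 + 0)) + a)
(2) (1 + 0)  =[add_zero →]=  1    ⊢ ((b * 1) + a)
(3) (b * 1)  =[mul_one →]=  b    ⊢ cost 3, within 3

(b + a)   [cost 3]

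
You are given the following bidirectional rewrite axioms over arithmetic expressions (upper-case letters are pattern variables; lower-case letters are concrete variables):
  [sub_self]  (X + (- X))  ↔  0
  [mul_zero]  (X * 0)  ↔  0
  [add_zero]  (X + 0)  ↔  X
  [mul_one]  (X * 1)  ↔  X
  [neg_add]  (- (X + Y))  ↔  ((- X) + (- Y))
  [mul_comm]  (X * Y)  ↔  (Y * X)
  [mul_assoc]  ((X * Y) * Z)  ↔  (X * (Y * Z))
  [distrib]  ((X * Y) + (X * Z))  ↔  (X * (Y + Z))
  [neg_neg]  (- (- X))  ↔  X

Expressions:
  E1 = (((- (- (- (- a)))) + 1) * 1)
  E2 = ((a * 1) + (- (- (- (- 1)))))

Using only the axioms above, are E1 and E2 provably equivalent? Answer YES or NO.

YES

(1) (((- (- (- (- a)))) + 1) * 1)  =[mul_one →]=  ((- (- (- (- a)))) + 1)
(2) (- (- (- a)))  =[neg_neg →]=  (- a)    ⊢ ((- (- a)) + 1)
(3) (- (- a))  =[neg_neg →]=  a    ⊢ (a + 1)
(4) a  =[mul_one ←]=  (a * 1)    ⊢ ((a * 1) + 1)
(5) 1  =[neg_neg ←]=  (- (- 1))    ⊢ ((a * 1) + (- (- 1)))
(6) (- (- 1))  =[neg_neg ←]=  (- (- (- (- 1))))    ⊢ E2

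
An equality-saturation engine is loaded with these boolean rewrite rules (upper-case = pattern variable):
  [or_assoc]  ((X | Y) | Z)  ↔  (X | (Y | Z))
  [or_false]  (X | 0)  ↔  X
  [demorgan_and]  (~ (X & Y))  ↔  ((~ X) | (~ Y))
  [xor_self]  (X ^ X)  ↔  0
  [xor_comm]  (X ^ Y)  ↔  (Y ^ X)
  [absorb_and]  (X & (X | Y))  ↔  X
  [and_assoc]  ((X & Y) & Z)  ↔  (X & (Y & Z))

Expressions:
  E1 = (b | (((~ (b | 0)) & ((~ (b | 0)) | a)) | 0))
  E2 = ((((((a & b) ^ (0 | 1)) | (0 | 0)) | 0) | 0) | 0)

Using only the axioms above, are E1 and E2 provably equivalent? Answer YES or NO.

NO

The axioms are sound identities: if E1 ↔* E2 then E1 and E2 evaluate identically under any assignment.
Under a=1, b=1: E1 evaluates to 1, E2 to 0. Distinct ⇒ no rewrite sequence connects them.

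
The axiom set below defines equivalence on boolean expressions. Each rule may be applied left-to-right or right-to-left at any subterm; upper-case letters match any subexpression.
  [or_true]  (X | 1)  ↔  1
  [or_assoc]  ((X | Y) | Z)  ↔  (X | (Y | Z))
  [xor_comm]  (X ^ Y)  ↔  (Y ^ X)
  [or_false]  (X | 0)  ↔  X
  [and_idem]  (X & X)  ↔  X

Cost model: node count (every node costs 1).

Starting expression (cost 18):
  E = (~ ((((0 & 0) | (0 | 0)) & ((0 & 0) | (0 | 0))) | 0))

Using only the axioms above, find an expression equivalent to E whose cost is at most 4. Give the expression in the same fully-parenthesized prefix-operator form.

(~ (0 | 0))   [cost 4]

step 1: and_idem (→) rewrites (((0 & 0) | (0 | 0)) & ((0 & 0) | (0 | 0))) into ((0 & 0) | (0 | 0)), now (~ (((0 & 0) | (0 | 0)) | 0))
step 2: and_idem (→) rewrites (0 & 0) into 0, now (~ ((0 | (0 | 0)) | 0))
step 3: or_false (→) rewrites ((0 | (0 | 0)) | 0) into (0 | (0 | 0)), now (~ (0 | (0 | 0)))
step 4: or_false (→) rewrites (0 | 0) into 0, reaching cost 4 (bound 4)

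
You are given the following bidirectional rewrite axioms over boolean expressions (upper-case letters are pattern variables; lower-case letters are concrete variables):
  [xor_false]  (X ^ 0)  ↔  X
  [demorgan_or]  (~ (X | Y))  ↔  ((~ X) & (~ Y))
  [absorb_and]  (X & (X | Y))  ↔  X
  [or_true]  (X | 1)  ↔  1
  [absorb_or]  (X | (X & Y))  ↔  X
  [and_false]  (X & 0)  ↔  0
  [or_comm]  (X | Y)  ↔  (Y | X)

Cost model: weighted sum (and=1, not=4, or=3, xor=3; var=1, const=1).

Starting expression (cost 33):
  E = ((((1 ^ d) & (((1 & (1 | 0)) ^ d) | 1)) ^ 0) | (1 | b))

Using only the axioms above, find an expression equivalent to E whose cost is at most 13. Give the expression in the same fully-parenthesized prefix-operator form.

((1 ^ d) | (1 | b))   [cost 13]

1. [xor_false →] (((1 ^ d) & (((1 & (1 | 0)) ^ d) | 1)) ^ 0)  →  ((1 ^ d) & (((1 & (1 | 0)) ^ d) | 1));  E = (((1 ^ d) & (((1 & (1 | 0)) ^ d) | 1)) | (1 | b))
2. [absorb_and →] (1 & (1 | 0))  →  1;  E = (((1 ^ d) & ((1 ^ d) | 1)) | (1 | b))
3. [absorb_and →] ((1 ^ d) & ((1 ^ d) | 1))  →  (1 ^ d);  cost 13 ≤ 13, done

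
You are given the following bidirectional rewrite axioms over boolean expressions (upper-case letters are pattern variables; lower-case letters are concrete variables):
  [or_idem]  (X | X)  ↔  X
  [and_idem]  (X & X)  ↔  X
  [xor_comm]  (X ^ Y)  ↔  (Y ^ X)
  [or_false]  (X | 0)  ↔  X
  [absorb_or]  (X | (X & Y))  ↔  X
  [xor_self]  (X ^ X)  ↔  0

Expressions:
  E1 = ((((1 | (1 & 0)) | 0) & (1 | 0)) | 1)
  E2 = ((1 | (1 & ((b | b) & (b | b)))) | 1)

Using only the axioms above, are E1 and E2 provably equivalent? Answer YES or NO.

YES

step 1: absorb_or (→) rewrites (1 | (1 & 0)) into 1, now (((1 | 0) & (1 | 0)) | 1)
step 2: and_idem (→) rewrites ((1 | 0) & (1 | 0)) into (1 | 0), now ((1 | 0) | 1)
step 3: or_false (→) rewrites (1 | 0) into 1, now (1 | 1)
step 4: absorb_or (←) rewrites 1 into (1 | (1 & b)), now ((1 | (1 & b)) | 1)
step 5: or_idem (←) rewrites b into (b | b), now ((1 | (1 & (b | b))) | 1)
step 6: and_idem (←) rewrites (b | b) into ((b | b) & (b | b)), which is E2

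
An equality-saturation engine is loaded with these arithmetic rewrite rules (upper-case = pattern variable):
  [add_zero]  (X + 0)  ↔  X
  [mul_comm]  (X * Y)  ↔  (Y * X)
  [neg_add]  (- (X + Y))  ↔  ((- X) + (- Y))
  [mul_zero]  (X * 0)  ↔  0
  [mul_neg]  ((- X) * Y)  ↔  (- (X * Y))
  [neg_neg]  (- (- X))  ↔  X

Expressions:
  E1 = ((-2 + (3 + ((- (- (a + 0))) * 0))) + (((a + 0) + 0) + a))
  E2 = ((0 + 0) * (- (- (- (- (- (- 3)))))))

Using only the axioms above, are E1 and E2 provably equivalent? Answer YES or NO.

NO

All listed rules preserve value, hence provable equivalence implies equal values everywhere; look for a separating assignment.
a=0 gives E1 ↦ 1, E2 ↦ 0; values differ ⇒ not provably equivalent.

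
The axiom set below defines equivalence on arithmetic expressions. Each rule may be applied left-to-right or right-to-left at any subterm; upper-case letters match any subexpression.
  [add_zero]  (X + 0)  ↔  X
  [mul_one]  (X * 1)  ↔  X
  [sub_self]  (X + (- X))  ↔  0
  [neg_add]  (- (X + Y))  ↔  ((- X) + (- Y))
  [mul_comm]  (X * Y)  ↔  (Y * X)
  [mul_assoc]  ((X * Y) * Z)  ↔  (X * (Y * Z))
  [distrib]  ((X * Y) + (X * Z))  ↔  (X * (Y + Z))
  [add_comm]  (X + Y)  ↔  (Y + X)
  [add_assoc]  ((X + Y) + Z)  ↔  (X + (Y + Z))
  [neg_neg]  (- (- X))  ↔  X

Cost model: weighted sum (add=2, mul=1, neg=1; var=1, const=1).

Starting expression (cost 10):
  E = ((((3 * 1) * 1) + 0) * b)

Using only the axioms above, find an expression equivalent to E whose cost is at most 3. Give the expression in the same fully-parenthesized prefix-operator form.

(3 * b)   [cost 3]

(1) (3 * 1)  =[mul_one →]=  3    ⊢ (((3 * 1) + 0) * b)
(2) (3 * 1)  =[mul_one →]=  3    ⊢ ((3 + 0) * b)
(3) (3 + 0)  =[add_zero →]=  3    ⊢ cost 3, within 3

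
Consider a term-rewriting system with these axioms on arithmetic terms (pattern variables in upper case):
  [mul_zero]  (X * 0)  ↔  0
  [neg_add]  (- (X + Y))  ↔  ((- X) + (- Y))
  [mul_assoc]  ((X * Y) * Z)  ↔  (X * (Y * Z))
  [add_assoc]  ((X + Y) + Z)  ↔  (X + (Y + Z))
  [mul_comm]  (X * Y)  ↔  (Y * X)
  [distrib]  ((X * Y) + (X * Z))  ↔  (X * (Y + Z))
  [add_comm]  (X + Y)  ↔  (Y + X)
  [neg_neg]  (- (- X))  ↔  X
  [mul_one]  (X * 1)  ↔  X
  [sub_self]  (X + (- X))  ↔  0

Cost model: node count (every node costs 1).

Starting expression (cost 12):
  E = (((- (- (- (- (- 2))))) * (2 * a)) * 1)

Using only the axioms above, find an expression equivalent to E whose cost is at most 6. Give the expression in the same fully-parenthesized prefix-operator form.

(1) (- (- 2))  =[neg_neg →]=  2    ⊢ (((- (- (- 2))) * (2 * a)) * 1)
(2) (((- (- (- 2))) * (2 * a)) * 1)  =[mul_one →]=  ((- (- (- 2))) * (2 * a))
(3) (- (- (- 2)))  =[neg_neg →]=  (- 2)    ⊢ cost 6, within 6

((- 2) * (2 * a))   [cost 6]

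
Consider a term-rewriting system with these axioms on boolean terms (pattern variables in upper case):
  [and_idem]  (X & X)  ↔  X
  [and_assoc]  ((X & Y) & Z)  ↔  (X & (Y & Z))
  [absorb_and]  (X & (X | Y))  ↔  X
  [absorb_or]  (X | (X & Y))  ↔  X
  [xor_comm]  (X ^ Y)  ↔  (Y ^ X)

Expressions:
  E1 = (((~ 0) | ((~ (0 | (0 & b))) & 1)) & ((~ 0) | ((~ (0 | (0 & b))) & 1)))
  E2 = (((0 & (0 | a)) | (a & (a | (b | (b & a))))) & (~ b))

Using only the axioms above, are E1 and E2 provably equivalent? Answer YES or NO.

NO

All listed rules preserve value, hence provable equivalence implies equal values everywhere; look for a separating assignment.
a=0, b=0 gives E1 ↦ 1, E2 ↦ 0; values differ ⇒ not provably equivalent.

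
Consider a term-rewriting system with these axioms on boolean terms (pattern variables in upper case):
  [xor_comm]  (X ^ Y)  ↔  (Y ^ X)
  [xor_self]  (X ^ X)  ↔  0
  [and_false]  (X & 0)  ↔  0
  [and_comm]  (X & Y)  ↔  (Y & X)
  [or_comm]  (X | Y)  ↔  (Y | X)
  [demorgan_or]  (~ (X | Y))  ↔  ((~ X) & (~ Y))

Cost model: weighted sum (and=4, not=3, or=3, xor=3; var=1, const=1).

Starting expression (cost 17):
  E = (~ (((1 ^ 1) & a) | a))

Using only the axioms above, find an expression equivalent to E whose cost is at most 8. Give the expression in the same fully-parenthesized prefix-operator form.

(~ (0 | a))   [cost 8]

(1) ((1 ^ 1) & a)  =[and_comm →]=  (a & (1 ^ 1))    ⊢ (~ ((a & (1 ^ 1)) | a))
(2) (1 ^ 1)  =[xor_self →]=  0    ⊢ (~ ((a & 0) | a))
(3) (a & 0)  =[and_false →]=  0    ⊢ cost 8, within 8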